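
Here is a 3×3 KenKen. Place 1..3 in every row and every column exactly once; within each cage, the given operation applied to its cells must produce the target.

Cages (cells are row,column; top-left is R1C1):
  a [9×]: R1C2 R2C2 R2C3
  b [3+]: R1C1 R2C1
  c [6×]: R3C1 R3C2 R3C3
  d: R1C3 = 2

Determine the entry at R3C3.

Cage a needs product 9, leaving R1C2 = 3.
Cage d is given, so R1C3 = 2.
Cage a has product 9; hence R2C2 = 1.
Cage a has product 9, which forces R2C3 = 3.
Column 2 already has 1; hence R3C2 = 2.
Column 3 now contains 3, so R3C3 = 1.
2 is placed in row 1, which forces R1C1 = 1.
Row 2 already has 1, leaving R2C1 = 2.
Row 3 already has 1; hence R3C1 = 3.
The full grid is 1 3 2 / 2 1 3 / 3 2 1.

1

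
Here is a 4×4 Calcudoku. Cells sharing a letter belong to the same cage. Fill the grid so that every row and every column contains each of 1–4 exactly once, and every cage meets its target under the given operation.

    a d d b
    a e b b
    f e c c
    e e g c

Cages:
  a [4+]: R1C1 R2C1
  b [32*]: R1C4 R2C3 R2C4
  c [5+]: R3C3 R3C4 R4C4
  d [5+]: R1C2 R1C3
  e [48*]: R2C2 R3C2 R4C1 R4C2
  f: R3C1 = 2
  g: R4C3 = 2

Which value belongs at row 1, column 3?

The 3 cells of cage b must have product 32, leaving R1C4 = 4.
Cage b needs product 32, so R2C3 = 4.
Cage b needs product 32, so R2C4 = 2.
Cage f is a single given cell, which forces R3C1 = 2.
Row 3 already has 2; hence R3C3 = 1.
Row 3 already has 1, which forces R3C4 = 3.
Column 1 already has 2, so R4C1 = 4.
Cage g is a single given cell, so R4C3 = 2.
Column 4 now contains 2, so R4C4 = 1.
Cage d's pair has sum 5, which forces R1C2 = 2.
2 is placed in column 3, leaving R1C3 = 3.
Cage e has product 48, which forces R2C2 = 1.
Row 3 already has 3; hence R3C2 = 4.
1 is placed in row 4, leaving R4C2 = 3.
Row 1 now contains 3, which forces R1C1 = 1.
Row 2 now contains 1, so R2C1 = 3.
The full grid is 1 2 3 4 / 3 1 4 2 / 2 4 1 3 / 4 3 2 1.

3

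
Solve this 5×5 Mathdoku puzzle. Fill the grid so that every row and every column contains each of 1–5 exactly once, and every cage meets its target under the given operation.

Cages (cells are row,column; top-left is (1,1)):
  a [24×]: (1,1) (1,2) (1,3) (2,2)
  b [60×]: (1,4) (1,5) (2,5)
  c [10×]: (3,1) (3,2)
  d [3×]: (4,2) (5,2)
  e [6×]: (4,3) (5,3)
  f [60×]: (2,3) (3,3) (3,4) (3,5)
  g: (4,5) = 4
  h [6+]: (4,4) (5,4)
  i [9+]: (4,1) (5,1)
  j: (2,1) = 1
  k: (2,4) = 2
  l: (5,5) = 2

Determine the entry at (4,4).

1

Cage j is a single given cell, leaving (2,1) = 1.
Cage k is given, so (2,4) = 2.
Cage g is a single given cell; hence (4,5) = 4.
L is a freebie, leaving (5,5) = 2.
The 3 cells of cage b must have product 60, which forces (1,4) = 4.
4 is placed in row 4, which forces (4,1) = 5.
The two cells of cage e must have product 6, so (4,3) = 2.
Row 4 already has 5, so (4,4) = 1.
Cage i needs two cells with sum 9, which forces (5,1) = 4.
2 is placed in row 5, leaving (5,3) = 3.
Column 4 already has 1, so (5,4) = 5.
Column 3 now contains 3, leaving (1,3) = 1.
Cage a needs product 24, so (2,2) = 4.
4 is placed in row 2, leaving (2,3) = 5.
Row 2 now contains 5, leaving (2,5) = 3.
Column 1 already has 5; hence (3,1) = 2.
The two cells of cage c must have product 10; hence (3,2) = 5.
Column 3 already has 5, which forces (3,3) = 4.
Column 4 already has 5; hence (3,4) = 3.
Row 3 now contains 5, leaving (3,5) = 1.
Row 4 already has 1, so (4,2) = 3.
Row 5 now contains 3, so (5,2) = 1.
Column 1 already has 2, so (1,1) = 3.
3 is placed in column 2; hence (1,2) = 2.
Column 5 already has 3; hence (1,5) = 5.
The full grid is 3 2 1 4 5 / 1 4 5 2 3 / 2 5 4 3 1 / 5 3 2 1 4 / 4 1 3 5 2.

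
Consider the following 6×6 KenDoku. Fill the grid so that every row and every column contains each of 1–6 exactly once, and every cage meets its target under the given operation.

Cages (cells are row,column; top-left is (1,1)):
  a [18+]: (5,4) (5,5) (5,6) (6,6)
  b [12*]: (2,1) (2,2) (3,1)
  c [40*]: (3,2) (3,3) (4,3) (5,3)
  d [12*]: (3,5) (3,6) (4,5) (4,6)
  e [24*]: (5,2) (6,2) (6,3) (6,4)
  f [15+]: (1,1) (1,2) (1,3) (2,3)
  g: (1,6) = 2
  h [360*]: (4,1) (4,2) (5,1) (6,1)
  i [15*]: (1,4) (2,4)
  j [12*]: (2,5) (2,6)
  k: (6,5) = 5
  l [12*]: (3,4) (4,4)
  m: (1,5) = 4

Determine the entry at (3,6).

Cage m is given; hence (1,5) = 4.
Cage g is a single given cell, which forces (1,6) = 2.
Cage k is given, so (6,5) = 5.
The only place for 6 in column 5 is (5,5).
In column 6, 5 can only go at (5,6), so (5,6) = 5.
The only place for 3 in column 6 is (6,6).
The 4 cells of cage a must have sum 18, so (5,4) = 4.
Row 4 needs a 3, and only (4,5) is open for it.
3 is placed in column 5, leaving (2,5) = 2.
Cage j's pair has product 12, leaving (2,6) = 6.
Cage d has product 12; hence (3,5) = 1.
Cage d has product 12, leaving (3,6) = 4.
Cage d needs product 12, which forces (4,6) = 1.
Cage b has product 12, which forces (3,1) = 3.
The 4 cells of cage c must have product 40, leaving (4,3) = 4.
Column 1 already has 3, so (5,1) = 2.
Cage c needs product 40, so (5,3) = 1.
Cage h needs product 360; hence (4,1) = 5.
Cage h needs product 360, leaving (4,2) = 6.
Row 4 now contains 6, which forces (4,4) = 2.
Row 5 now contains 1; hence (5,2) = 3.
Cage h needs product 360, leaving (6,1) = 6.
Cage e needs product 24; hence (6,2) = 4.
Cage e needs product 24, leaving (6,3) = 2.
Cage e has product 24, leaving (6,4) = 1.
Column 1 already has 6, so (1,1) = 1.
Cage f needs sum 15, which forces (1,2) = 5.
Cage f needs sum 15, which forces (1,3) = 6.
Row 1 already has 5, leaving (1,4) = 3.
The 3 cells of cage b must have product 12, so (2,1) = 4.
4 is placed in column 2; hence (2,2) = 1.
Cage f needs sum 15, which forces (2,3) = 3.
Column 4 already has 3, leaving (2,4) = 5.
The 4 cells of cage c must have product 40; hence (3,2) = 2.
2 is placed in column 3, leaving (3,3) = 5.
Column 4 already has 2, so (3,4) = 6.
Filled in: 1 5 6 3 4 2 / 4 1 3 5 2 6 / 3 2 5 6 1 4 / 5 6 4 2 3 1 / 2 3 1 4 6 5 / 6 4 2 1 5 3.

4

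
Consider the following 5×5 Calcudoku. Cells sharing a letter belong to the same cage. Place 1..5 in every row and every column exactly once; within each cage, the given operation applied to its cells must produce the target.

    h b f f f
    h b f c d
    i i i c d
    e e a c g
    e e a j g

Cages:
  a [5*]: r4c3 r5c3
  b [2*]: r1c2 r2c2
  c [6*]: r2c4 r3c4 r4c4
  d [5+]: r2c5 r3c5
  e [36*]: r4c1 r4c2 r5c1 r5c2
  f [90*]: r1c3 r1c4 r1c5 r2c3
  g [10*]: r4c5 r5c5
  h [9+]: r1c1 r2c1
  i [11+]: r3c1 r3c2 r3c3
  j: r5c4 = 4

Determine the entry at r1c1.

4

Cage f needs product 90, so r2c3 = 3.
Cage j is given; hence r5c4 = 4.
In row 1, 1 can only go at r1c2, so r1c2 = 1.
Column 2 now contains 1, which forces r2c2 = 2.
Row 2 already has 2, so r2c4 = 1.
1 is placed in row 2, so r2c5 = 4.
Column 2 now contains 2, so r5c2 = 3.
The two cells of cage h must have sum 9, which forces r1c1 = 4.
4 is placed in row 2; hence r2c1 = 5.
Column 1 now contains 5; hence r3c1 = 2.
Row 3 already has 2, which forces r3c4 = 3.
The two cells of cage d must have sum 5, leaving r3c5 = 1.
Cage e needs product 36, so r4c1 = 3.
3 is placed in column 2; hence r4c2 = 4.
3 is placed in column 4, which forces r4c4 = 2.
2 is placed in row 4, so r4c5 = 5.
The 4 cells of cage e must have product 36, which forces r5c1 = 1.
Row 5 already has 1, leaving r5c3 = 5.
5 is placed in column 5; hence r5c5 = 2.
Column 3 now contains 5, which forces r1c3 = 2.
2 is placed in column 4, so r1c4 = 5.
Column 5 now contains 2, leaving r1c5 = 3.
Column 2 already has 4, leaving r3c2 = 5.
Column 3 now contains 5, so r3c3 = 4.
Row 4 already has 5, leaving r4c3 = 1.
Completed grid: 4 1 2 5 3 / 5 2 3 1 4 / 2 5 4 3 1 / 3 4 1 2 5 / 1 3 5 4 2.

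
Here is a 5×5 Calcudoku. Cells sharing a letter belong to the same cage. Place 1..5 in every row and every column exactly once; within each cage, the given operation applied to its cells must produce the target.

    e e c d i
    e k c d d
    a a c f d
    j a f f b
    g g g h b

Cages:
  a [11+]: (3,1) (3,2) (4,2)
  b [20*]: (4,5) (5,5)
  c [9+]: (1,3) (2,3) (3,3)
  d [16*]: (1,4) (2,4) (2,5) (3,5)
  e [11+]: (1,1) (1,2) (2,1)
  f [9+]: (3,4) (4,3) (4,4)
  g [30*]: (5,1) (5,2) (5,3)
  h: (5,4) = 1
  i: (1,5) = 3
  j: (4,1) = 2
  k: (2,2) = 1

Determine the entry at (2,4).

4

Cage i is a single given cell, which forces (1,5) = 3.
Cage k is a single given cell, leaving (2,2) = 1.
Cage j is a single given cell; hence (4,1) = 2.
Cage h is a single given cell, so (5,4) = 1.
Cage d needs product 16; hence (1,4) = 2.
The 4 cells of cage d must have product 16, so (2,4) = 4.
Cage d needs product 16, leaving (2,5) = 2.
Cage d needs product 16, so (3,5) = 1.
The 3 cells of cage e must have sum 11; hence (1,1) = 1.
Row 1 already has 2, which forces (1,2) = 5.
Row 1 already has 1, leaving (1,3) = 4.
Row 2 already has 4, leaving (2,1) = 5.
Row 2 already has 5, so (2,3) = 3.
The 3 cells of cage f must have sum 9; hence (4,3) = 1.
Column 1 now contains 5, which forces (5,1) = 3.
Row 5 now contains 3, so (5,2) = 2.
Row 5 now contains 2, which forces (5,3) = 5.
Row 5 now contains 5; hence (5,5) = 4.
Column 1 already has 3, so (3,1) = 4.
Column 2 already has 2, leaving (3,2) = 3.
Column 3 now contains 5; hence (3,3) = 2.
Row 3 now contains 3, which forces (3,4) = 5.
The 3 cells of cage a must have sum 11, so (4,2) = 4.
5 is placed in column 4, which forces (4,4) = 3.
Column 5 now contains 4, leaving (4,5) = 5.
Completed grid: 1 5 4 2 3 / 5 1 3 4 2 / 4 3 2 5 1 / 2 4 1 3 5 / 3 2 5 1 4.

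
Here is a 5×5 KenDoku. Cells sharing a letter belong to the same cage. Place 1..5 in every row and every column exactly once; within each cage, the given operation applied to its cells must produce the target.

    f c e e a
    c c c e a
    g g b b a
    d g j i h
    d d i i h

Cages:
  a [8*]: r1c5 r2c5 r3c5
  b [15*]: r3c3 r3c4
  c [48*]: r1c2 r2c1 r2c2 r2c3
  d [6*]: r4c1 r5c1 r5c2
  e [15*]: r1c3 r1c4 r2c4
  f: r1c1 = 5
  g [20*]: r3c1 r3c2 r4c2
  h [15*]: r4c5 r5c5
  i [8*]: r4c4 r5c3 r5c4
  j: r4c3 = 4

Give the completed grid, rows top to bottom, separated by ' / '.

Cage f is given, which forces r1c1 = 5.
Cage j is given, which forces r4c3 = 4.
Cage e has product 15, which forces r2c4 = 5.
5 is placed in column 4, which forces r3c4 = 3.
Cage i has product 8, so r5c4 = 4.
The 3 cells of cage e must have product 15, which forces r1c3 = 3.
Column 4 already has 3, which forces r1c4 = 1.
Row 3 now contains 3, which forces r3c3 = 5.
Column 4 now contains 1, leaving r4c4 = 2.
Cage g needs product 20; hence r4c2 = 5.
5 is placed in row 4; hence r4c5 = 3.
The 3 cells of cage i must have product 8, so r5c3 = 1.
3 is placed in column 5, so r5c5 = 5.
The 4 cells of cage c must have product 48; hence r1c2 = 2.
Row 1 already has 2, so r1c5 = 4.
Column 3 already has 1; hence r2c3 = 2.
2 is placed in row 2, leaving r2c5 = 1.
1 is placed in column 5; hence r3c5 = 2.
Row 4 now contains 3, which forces r4c1 = 1.
Column 2 now contains 2, leaving r5c2 = 3.
The 4 cells of cage c must have product 48, leaving r2c1 = 3.
3 is placed in column 2, so r2c2 = 4.
1 is placed in column 1, leaving r3c1 = 4.
Cage g has product 20, so r3c2 = 1.
3 is placed in row 5, so r5c1 = 2.

5 2 3 1 4 / 3 4 2 5 1 / 4 1 5 3 2 / 1 5 4 2 3 / 2 3 1 4 5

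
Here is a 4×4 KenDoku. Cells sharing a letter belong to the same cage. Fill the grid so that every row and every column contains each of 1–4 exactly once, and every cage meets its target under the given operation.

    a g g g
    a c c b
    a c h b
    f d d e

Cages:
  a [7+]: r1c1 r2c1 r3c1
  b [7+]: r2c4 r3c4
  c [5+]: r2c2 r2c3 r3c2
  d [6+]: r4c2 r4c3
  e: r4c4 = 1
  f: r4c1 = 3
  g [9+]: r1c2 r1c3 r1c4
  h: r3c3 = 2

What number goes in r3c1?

H is a freebie, leaving r3c3 = 2.
Cage f is a single given cell, leaving r4c1 = 3.
Column 3 now contains 2, which forces r4c3 = 4.
Cage e is given; hence r4c4 = 1.
Column 3 now contains 4; hence r1c3 = 3.
Cage c needs sum 5, leaving r2c2 = 3.
Column 3 now contains 2; hence r2c3 = 1.
Row 2 now contains 3, so r2c4 = 4.
Row 3 already has 2, which forces r3c2 = 1.
Column 4 now contains 4, leaving r3c4 = 3.
Row 4 already has 4, leaving r4c2 = 2.
Cage a needs sum 7, leaving r1c1 = 1.
Column 2 already has 2; hence r1c2 = 4.
Column 4 now contains 4, so r1c4 = 2.
4 is placed in row 2; hence r2c1 = 2.
1 is placed in row 3, so r3c1 = 4.
Filled in: 1 4 3 2 / 2 3 1 4 / 4 1 2 3 / 3 2 4 1.

4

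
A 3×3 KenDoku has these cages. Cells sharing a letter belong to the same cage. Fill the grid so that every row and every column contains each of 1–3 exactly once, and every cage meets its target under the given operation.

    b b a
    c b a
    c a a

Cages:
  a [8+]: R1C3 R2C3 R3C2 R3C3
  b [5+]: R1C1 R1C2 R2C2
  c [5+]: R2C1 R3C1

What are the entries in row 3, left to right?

3 2 1

The 4 cells of cage a must have sum 8; hence R3C2 = 2.
Cage b needs sum 5; hence R1C1 = 1.
Cage b needs sum 5; hence R1C2 = 3.
Row 1 now contains 3, so R1C3 = 2.
The two cells of cage c must have sum 5; hence R2C1 = 2.
Column 2 already has 2, which forces R2C2 = 1.
Row 2 now contains 1, so R2C3 = 3.
2 is placed in row 3, which forces R3C1 = 3.
Column 3 already has 3, leaving R3C3 = 1.
Completed grid: 1 3 2 / 2 1 3 / 3 2 1.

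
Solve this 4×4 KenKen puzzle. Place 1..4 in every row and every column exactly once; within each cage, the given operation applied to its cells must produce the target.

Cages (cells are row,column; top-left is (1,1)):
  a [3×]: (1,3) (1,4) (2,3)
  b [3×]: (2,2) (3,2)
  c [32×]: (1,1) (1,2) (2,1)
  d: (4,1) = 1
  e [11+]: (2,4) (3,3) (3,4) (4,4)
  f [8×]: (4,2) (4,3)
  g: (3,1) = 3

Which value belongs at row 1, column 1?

The 3 cells of cage c must have product 32, leaving (1,1) = 2.
Cage c needs product 32; hence (1,2) = 4.
Cage a needs product 3, leaving (1,3) = 3.
Cage a needs product 3; hence (1,4) = 1.
Cage c needs product 32, which forces (2,1) = 4.
Cage a has product 3, so (2,3) = 1.
G is a freebie, so (3,1) = 3.
Row 3 now contains 3, which forces (3,2) = 1.
D is a freebie, which forces (4,1) = 1.
Column 2 already has 4, so (4,2) = 2.
Row 4 now contains 2, leaving (4,3) = 4.
Row 4 now contains 4, so (4,4) = 3.
Row 2 already has 1, leaving (2,2) = 3.
Column 4 already has 3, so (2,4) = 2.
4 is placed in column 3, so (3,3) = 2.
Cage e has sum 11, so (3,4) = 4.
The full grid is 2 4 3 1 / 4 3 1 2 / 3 1 2 4 / 1 2 4 3.

2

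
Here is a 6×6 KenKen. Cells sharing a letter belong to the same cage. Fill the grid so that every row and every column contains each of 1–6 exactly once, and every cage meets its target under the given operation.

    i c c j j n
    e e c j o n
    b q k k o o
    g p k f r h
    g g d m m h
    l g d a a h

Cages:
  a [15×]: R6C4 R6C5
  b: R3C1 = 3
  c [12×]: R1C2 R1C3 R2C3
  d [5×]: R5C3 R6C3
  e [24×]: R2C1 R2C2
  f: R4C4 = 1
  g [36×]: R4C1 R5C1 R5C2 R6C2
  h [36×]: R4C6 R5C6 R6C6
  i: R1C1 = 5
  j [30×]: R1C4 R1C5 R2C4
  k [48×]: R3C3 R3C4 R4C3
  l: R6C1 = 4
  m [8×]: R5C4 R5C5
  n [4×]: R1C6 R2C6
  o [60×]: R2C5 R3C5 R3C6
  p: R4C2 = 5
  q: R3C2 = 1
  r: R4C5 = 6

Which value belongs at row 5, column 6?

Cage i is a single given cell, which forces R1C1 = 5.
B is a freebie, so R3C1 = 3.
Cage q is given; hence R3C2 = 1.
P is a freebie; hence R4C2 = 5.
Cage f is a single given cell, which forces R4C4 = 1.
R is a freebie; hence R4C5 = 6.
Cage l is a single given cell, leaving R6C1 = 4.
4 is placed in column 1, so R2C1 = 6.
Cage e needs two cells with product 24, which forces R2C2 = 4.
Cage j needs product 30; hence R2C4 = 5.
Row 2 already has 4; hence R2C6 = 1.
4 is placed in column 1, so R4C1 = 2.
2 is placed in row 4; hence R4C3 = 4.
2 is placed in row 4; hence R4C6 = 3.
Cage g has product 36, which forces R5C1 = 1.
Row 5 now contains 1; hence R5C3 = 5.
Column 3 now contains 5, so R6C3 = 1.
5 is placed in column 4, so R6C4 = 3.
3 is placed in row 6, so R6C5 = 5.
The 3 cells of cage c must have product 12, leaving R1C2 = 2.
The 3 cells of cage c must have product 12; hence R1C3 = 3.
Row 1 now contains 2, so R1C4 = 6.
Row 1 now contains 3, which forces R1C5 = 1.
1 is placed in column 6, so R1C6 = 4.
The 3 cells of cage c must have product 12, leaving R2C3 = 2.
Cage o has product 60, which forces R2C5 = 3.
Column 3 now contains 2, so R3C3 = 6.
Column 4 already has 6; hence R3C4 = 2.
Cage o has product 60; hence R3C5 = 4.
The 3 cells of cage o must have product 60, which forces R3C6 = 5.
Cage g needs product 36, leaving R5C2 = 3.
Column 4 now contains 2, so R5C4 = 4.
4 is placed in column 5, which forces R5C5 = 2.
Row 5 now contains 2, leaving R5C6 = 6.
3 is placed in row 6, which forces R6C2 = 6.
Column 6 now contains 6, leaving R6C6 = 2.
Filled in: 5 2 3 6 1 4 / 6 4 2 5 3 1 / 3 1 6 2 4 5 / 2 5 4 1 6 3 / 1 3 5 4 2 6 / 4 6 1 3 5 2.

6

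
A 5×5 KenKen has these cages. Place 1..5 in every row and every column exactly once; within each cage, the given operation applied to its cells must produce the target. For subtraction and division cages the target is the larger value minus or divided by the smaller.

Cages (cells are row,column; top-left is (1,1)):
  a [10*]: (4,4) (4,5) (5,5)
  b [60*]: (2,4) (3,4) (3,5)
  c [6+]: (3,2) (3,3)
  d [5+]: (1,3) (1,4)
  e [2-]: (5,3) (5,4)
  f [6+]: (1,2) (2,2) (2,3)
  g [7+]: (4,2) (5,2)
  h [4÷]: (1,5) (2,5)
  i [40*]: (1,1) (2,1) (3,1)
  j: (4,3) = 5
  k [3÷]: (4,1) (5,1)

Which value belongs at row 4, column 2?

J is a freebie; hence (4,3) = 5.
The 3 cells of cage a must have product 10; hence (5,5) = 5.
In row 1, 5 can only go at (1,1), so (1,1) = 5.
Row 2 needs a 5, and only (2,4) is open for it.
The only place for 1 in row 3 is (3,3).
The two cells of cage c must have sum 6; hence (3,2) = 5.
In row 3, 2 can only go at (3,1), so (3,1) = 2.
Column 1 already has 2, which forces (2,1) = 4.
Row 2 now contains 4; hence (2,5) = 1.
Column 5 now contains 1; hence (4,5) = 2.
The 3 cells of cage f must have sum 6, which forces (1,2) = 1.
Column 5 now contains 1, so (1,5) = 4.
4 is placed in column 5; hence (3,5) = 3.
2 is placed in row 4, which forces (4,4) = 1.
Row 3 already has 3, leaving (3,4) = 4.
Row 4 now contains 1, which forces (4,1) = 3.
Row 4 already has 3, which forces (4,2) = 4.
The two cells of cage k must have quotient 3, which forces (5,1) = 1.
Column 2 now contains 4, so (5,2) = 3.
4 is placed in column 4, leaving (5,4) = 2.
Cage d needs two cells with sum 5, so (1,3) = 2.
2 is placed in column 4, so (1,4) = 3.
3 is placed in column 2, leaving (2,2) = 2.
The 3 cells of cage f must have sum 6, so (2,3) = 3.
2 is placed in row 5, which forces (5,3) = 4.
The full grid is 5 1 2 3 4 / 4 2 3 5 1 / 2 5 1 4 3 / 3 4 5 1 2 / 1 3 4 2 5.

4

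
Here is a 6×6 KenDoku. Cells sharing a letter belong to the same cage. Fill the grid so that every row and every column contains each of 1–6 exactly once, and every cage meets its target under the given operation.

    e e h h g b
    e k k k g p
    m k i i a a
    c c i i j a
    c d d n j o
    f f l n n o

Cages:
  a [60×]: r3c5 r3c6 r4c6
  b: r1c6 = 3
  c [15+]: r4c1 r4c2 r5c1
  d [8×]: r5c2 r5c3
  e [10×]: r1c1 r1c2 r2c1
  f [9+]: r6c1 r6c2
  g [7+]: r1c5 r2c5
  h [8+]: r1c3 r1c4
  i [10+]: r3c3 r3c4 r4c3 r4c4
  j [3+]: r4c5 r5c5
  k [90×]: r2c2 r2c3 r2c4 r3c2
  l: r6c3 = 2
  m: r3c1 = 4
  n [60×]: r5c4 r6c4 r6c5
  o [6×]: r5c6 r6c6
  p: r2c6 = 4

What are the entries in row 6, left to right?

Cage b is given, so r1c6 = 3.
Cage p is a single given cell; hence r2c6 = 4.
M is a freebie, leaving r3c1 = 4.
Cage l is a single given cell; hence r6c3 = 2.
The two cells of cage h must have sum 8, so r1c3 = 6.
Cage h needs two cells with sum 8; hence r1c4 = 2.
Cage d's pair has product 8, which forces r5c2 = 2.
Column 3 already has 2, so r5c3 = 4.
Row 5 now contains 2, so r5c5 = 1.
Row 5 now contains 1, which forces r5c6 = 6.
6 is placed in column 6, which forces r6c6 = 1.
The 3 cells of cage e must have product 10; hence r2c1 = 2.
Row 2 already has 2, so r2c5 = 3.
Cage a needs product 60, which forces r3c5 = 6.
Cage c has sum 15, which forces r4c1 = 6.
The 3 cells of cage c must have sum 15, so r4c2 = 4.
Column 5 already has 1, which forces r4c5 = 2.
Row 4 already has 2, which forces r4c6 = 5.
6 is placed in row 5, leaving r5c1 = 5.
Row 5 now contains 5, so r5c4 = 3.
5 is placed in column 1, which forces r6c1 = 3.
Row 6 now contains 3, so r6c2 = 6.
5 is placed in column 1, leaving r1c1 = 1.
Cage e needs product 10, which forces r1c2 = 5.
Cage g's pair has sum 7; hence r1c5 = 4.
Column 2 now contains 5; hence r2c2 = 1.
Row 2 now contains 1, so r2c3 = 5.
Cage k needs product 90, leaving r2c4 = 6.
Cage k needs product 90, which forces r3c2 = 3.
Cage i has sum 10, which forces r3c3 = 1.
The 4 cells of cage i must have sum 10; hence r3c4 = 5.
Column 6 already has 5, which forces r3c6 = 2.
Cage i needs sum 10, which forces r4c3 = 3.
Column 4 now contains 3, so r4c4 = 1.
5 is placed in column 4, so r6c4 = 4.
Column 5 now contains 4, which forces r6c5 = 5.
Filled in: 1 5 6 2 4 3 / 2 1 5 6 3 4 / 4 3 1 5 6 2 / 6 4 3 1 2 5 / 5 2 4 3 1 6 / 3 6 2 4 5 1.

3 6 2 4 5 1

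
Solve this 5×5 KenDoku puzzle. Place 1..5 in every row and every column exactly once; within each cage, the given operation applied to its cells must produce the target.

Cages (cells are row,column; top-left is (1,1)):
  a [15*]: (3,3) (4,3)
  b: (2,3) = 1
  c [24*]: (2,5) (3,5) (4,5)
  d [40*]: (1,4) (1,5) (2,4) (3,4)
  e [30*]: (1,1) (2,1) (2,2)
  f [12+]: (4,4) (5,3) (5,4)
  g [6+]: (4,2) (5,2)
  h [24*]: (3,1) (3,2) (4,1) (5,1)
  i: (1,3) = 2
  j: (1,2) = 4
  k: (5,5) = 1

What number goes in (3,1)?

1

Cage j is given; hence (1,2) = 4.
I is a freebie, so (1,3) = 2.
Cage b is a single given cell, which forces (2,3) = 1.
K is a freebie, so (5,5) = 1.
Cage d has product 40, so (1,4) = 1.
Column 5 already has 1, leaving (1,5) = 5.
The two cells of cage g must have sum 6, which forces (4,2) = 1.
The two cells of cage g must have sum 6, which forces (5,2) = 5.
Row 1 now contains 5, which forces (1,1) = 3.
Cage e needs product 30, so (2,1) = 5.
Cage e needs product 30, so (2,2) = 2.
Row 2 already has 2, leaving (2,4) = 4.
Row 2 now contains 4; hence (2,5) = 3.
Cage h has product 24, leaving (3,1) = 1.
Column 2 now contains 2; hence (3,2) = 3.
3 is placed in row 3, so (3,3) = 5.
4 is placed in column 4; hence (3,4) = 2.
2 is placed in row 3; hence (3,5) = 4.
Column 3 already has 5, leaving (4,3) = 3.
Cage f has sum 12, leaving (4,4) = 5.
Column 5 now contains 4, so (4,5) = 2.
Column 3 already has 3, leaving (5,3) = 4.
4 is placed in column 4; hence (5,4) = 3.
Row 4 now contains 2, leaving (4,1) = 4.
Row 5 already has 4; hence (5,1) = 2.
The full grid is 3 4 2 1 5 / 5 2 1 4 3 / 1 3 5 2 4 / 4 1 3 5 2 / 2 5 4 3 1.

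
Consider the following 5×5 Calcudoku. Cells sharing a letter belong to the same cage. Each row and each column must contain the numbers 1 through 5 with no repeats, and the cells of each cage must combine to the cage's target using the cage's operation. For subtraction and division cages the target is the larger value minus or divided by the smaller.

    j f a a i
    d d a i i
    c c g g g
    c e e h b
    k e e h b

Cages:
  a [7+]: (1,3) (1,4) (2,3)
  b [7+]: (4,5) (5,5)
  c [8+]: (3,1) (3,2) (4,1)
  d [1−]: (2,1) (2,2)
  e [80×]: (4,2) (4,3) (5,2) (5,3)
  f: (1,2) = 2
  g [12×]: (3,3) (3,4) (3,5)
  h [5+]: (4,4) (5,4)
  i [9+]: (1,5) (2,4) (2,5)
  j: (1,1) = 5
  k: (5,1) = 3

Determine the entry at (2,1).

4

Cage j is a single given cell, leaving (1,1) = 5.
F is a freebie, which forces (1,2) = 2.
Cage k is given; hence (5,1) = 3.
Row 3 needs a 2, and only (3,1) is open for it.
Column 1 already has 2, which forces (2,1) = 4.
The 3 cells of cage c must have sum 8, which forces (3,2) = 5.
Cage c has sum 8, so (4,1) = 1.
Row 4 now contains 1, so (4,2) = 4.
Row 4 now contains 4, which forces (4,3) = 5.
Row 4 now contains 4, so (4,4) = 3.
Row 4 now contains 3, leaving (4,5) = 2.
4 is placed in column 2, leaving (5,2) = 1.
Row 5 already has 1, leaving (5,3) = 4.
Row 5 now contains 4, leaving (5,4) = 2.
Row 5 now contains 4, leaving (5,5) = 5.
Column 3 already has 4, so (1,3) = 1.
Cage a needs sum 7; hence (1,4) = 4.
Row 1 now contains 1, leaving (1,5) = 3.
5 is placed in column 2, leaving (2,2) = 3.
Cage a needs sum 7, leaving (2,3) = 2.
Cage i needs sum 9, so (2,4) = 5.
Column 5 now contains 3; hence (2,5) = 1.
1 is placed in column 3; hence (3,3) = 3.
Column 4 now contains 4, leaving (3,4) = 1.
Column 5 already has 1, which forces (3,5) = 4.
The full grid is 5 2 1 4 3 / 4 3 2 5 1 / 2 5 3 1 4 / 1 4 5 3 2 / 3 1 4 2 5.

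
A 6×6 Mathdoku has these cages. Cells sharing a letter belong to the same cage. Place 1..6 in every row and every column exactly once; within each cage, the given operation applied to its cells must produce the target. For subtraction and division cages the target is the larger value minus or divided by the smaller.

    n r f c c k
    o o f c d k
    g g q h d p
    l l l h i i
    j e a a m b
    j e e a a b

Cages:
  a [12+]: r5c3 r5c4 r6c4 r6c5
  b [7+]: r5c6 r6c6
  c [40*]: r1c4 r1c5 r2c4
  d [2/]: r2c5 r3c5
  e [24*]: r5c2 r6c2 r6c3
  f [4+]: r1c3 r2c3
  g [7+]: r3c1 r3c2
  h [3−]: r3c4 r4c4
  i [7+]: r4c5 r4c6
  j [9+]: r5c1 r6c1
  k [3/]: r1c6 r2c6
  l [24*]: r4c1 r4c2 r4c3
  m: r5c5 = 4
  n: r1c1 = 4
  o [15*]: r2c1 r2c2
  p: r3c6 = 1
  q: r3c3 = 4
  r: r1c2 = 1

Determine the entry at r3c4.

Cage n is a single given cell, leaving r1c1 = 4.
Cage r is a single given cell, which forces r1c2 = 1.
Row 1 now contains 1, leaving r1c3 = 3.
Column 3 already has 3, leaving r2c3 = 1.
Cage q is a single given cell, leaving r3c3 = 4.
P is a freebie, so r3c6 = 1.
Cage m is a single given cell, so r5c5 = 4.
Cage c has product 40, leaving r2c4 = 4.
The 3 cells of cage l must have product 24, which forces r4c2 = 4.
Column 2 already has 4; hence r6c2 = 6.
Cage e has product 24, so r6c3 = 2.
Cage l has product 24, so r4c1 = 1.
Column 3 already has 2, leaving r4c3 = 6.
Cage j's pair has sum 9, leaving r5c1 = 6.
Cage e needs product 24, which forces r5c2 = 2.
Column 3 already has 6, so r5c3 = 5.
2 is placed in row 5, leaving r5c6 = 3.
Row 6 now contains 6, which forces r6c1 = 3.
3 is placed in row 6, so r6c5 = 1.
Column 1 already has 3; hence r2c1 = 5.
Cage o's pair has product 15; hence r2c2 = 3.
Row 2 already has 3, leaving r2c5 = 6.
6 is placed in row 2, so r2c6 = 2.
Cage g's pair has sum 7, so r3c1 = 2.
Column 2 now contains 2, which forces r3c2 = 5.
Row 3 already has 5, so r3c4 = 6.
Column 5 now contains 6, so r3c5 = 3.
Column 6 already has 2, so r4c6 = 5.
3 is placed in row 5, leaving r5c4 = 1.
Row 6 now contains 1; hence r6c4 = 5.
Cage b needs two cells with sum 7, which forces r6c6 = 4.
Column 4 already has 5; hence r1c4 = 2.
The 3 cells of cage c must have product 40, which forces r1c5 = 5.
Column 6 already has 2, so r1c6 = 6.
Cage h's pair has difference 3; hence r4c4 = 3.
5 is placed in row 4; hence r4c5 = 2.
The full grid is 4 1 3 2 5 6 / 5 3 1 4 6 2 / 2 5 4 6 3 1 / 1 4 6 3 2 5 / 6 2 5 1 4 3 / 3 6 2 5 1 4.

6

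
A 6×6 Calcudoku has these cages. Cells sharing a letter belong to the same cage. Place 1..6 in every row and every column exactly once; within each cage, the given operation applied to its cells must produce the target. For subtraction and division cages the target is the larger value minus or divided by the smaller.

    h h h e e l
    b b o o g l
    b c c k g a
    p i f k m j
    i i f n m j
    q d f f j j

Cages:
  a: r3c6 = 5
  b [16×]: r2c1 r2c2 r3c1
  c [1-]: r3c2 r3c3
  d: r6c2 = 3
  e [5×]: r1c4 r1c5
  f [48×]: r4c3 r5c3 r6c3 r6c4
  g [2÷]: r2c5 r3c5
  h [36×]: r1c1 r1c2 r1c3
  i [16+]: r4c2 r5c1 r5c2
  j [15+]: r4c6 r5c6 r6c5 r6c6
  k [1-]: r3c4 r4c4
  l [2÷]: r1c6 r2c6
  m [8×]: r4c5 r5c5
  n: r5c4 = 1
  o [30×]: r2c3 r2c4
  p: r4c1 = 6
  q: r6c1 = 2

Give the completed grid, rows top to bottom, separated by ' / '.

Cage a is a single given cell, leaving r3c6 = 5.
Cage p is given; hence r4c1 = 6.
Row 4 now contains 6, which forces r4c2 = 5.
6 is placed in column 1, so r5c1 = 5.
Cage n is given, leaving r5c4 = 1.
Q is a freebie; hence r6c1 = 2.
Cage d is given, leaving r6c2 = 3.
2 is placed in column 1, which forces r1c1 = 3.
Column 4 now contains 1, which forces r1c4 = 5.
Cage e needs two cells with product 5, so r1c5 = 1.
The 3 cells of cage b must have product 16, so r2c1 = 1.
Cage b has product 16, so r2c2 = 4.
Column 4 now contains 5, which forces r2c4 = 6.
2 is placed in column 1, leaving r3c1 = 4.
Cage i needs sum 16; hence r5c2 = 6.
6 is placed in column 4, leaving r6c4 = 4.
Column 2 now contains 6, leaving r1c2 = 2.
Cage h has product 36, which forces r1c3 = 6.
6 is placed in row 1, so r1c6 = 4.
6 is placed in row 2, leaving r2c3 = 5.
The two cells of cage g must have quotient 2, which forces r2c5 = 3.
3 is placed in row 2, so r2c6 = 2.
2 is placed in column 2, which forces r3c2 = 1.
The two cells of cage g must have quotient 2; hence r3c5 = 6.
Cage j needs sum 15, which forces r4c6 = 1.
The 4 cells of cage j must have sum 15, so r5c6 = 3.
Column 3 now contains 6, leaving r6c3 = 1.
Cage j needs sum 15, leaving r6c5 = 5.
Cage j needs sum 15; hence r6c6 = 6.
The two cells of cage c must have difference 1, which forces r3c3 = 2.
Row 3 now contains 2, which forces r3c4 = 3.
The 4 cells of cage f must have product 48; hence r4c3 = 3.
3 is placed in column 4; hence r4c4 = 2.
2 is placed in row 4; hence r4c5 = 4.
Cage f needs product 48, leaving r5c3 = 4.
Column 5 already has 4; hence r5c5 = 2.

3 2 6 5 1 4 / 1 4 5 6 3 2 / 4 1 2 3 6 5 / 6 5 3 2 4 1 / 5 6 4 1 2 3 / 2 3 1 4 5 6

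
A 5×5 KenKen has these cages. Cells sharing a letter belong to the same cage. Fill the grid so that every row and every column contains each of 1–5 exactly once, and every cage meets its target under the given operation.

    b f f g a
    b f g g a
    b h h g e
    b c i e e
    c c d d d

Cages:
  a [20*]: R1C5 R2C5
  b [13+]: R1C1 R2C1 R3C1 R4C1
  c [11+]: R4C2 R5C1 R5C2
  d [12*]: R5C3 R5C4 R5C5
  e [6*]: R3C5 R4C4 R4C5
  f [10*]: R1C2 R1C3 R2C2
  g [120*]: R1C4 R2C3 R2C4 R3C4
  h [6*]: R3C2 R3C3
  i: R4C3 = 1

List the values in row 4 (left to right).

Cage i is a single given cell; hence R4C3 = 1.
Cage e needs product 6, which forces R3C5 = 1.
The 3 cells of cage d must have product 12, leaving R5C4 = 1.
The only place for 2 in column 1 is R5C1.
The only place for 5 in row 5 is R5C2.
The 3 cells of cage f must have product 10, so R1C3 = 5.
Row 1 now contains 5, so R1C5 = 4.
Column 5 now contains 4, leaving R2C5 = 5.
Column 2 now contains 5, leaving R4C2 = 4.
Column 5 now contains 4, leaving R5C5 = 3.
Cage g has product 120, so R3C4 = 5.
Cage e has product 6, leaving R4C4 = 3.
3 is placed in column 5, leaving R4C5 = 2.
3 is placed in row 5, which forces R5C3 = 4.
3 is placed in column 4, which forces R1C4 = 2.
Cage g needs product 120, which forces R2C3 = 3.
Cage g needs product 120; hence R2C4 = 4.
3 is placed in column 3, which forces R3C3 = 2.
3 is placed in row 4, leaving R4C1 = 5.
Cage b has sum 13, which forces R1C1 = 3.
Row 1 already has 2, which forces R1C2 = 1.
4 is placed in row 2, leaving R2C1 = 1.
Cage f has product 10, leaving R2C2 = 2.
The 4 cells of cage b must have sum 13, which forces R3C1 = 4.
Row 3 now contains 2, which forces R3C2 = 3.
Completed grid: 3 1 5 2 4 / 1 2 3 4 5 / 4 3 2 5 1 / 5 4 1 3 2 / 2 5 4 1 3.

5 4 1 3 2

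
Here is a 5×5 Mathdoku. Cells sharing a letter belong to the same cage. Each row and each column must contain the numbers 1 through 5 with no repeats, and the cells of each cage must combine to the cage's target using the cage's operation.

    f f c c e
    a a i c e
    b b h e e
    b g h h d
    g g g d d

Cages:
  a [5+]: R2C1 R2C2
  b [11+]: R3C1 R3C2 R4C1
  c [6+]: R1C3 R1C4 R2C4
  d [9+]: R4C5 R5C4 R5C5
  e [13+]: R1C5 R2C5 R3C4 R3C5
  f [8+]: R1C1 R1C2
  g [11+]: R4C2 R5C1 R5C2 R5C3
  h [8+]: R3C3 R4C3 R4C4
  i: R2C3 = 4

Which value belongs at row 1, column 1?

3

I is a freebie, so R2C3 = 4.
In row 2, 5 can only go at R2C5, so R2C5 = 5.
The only place for 1 in row 2 is R2C4.
Cage c has sum 6, which forces R1C3 = 1.
Cage c needs sum 6; hence R1C4 = 4.
Row 1 now contains 4, which forces R1C5 = 2.
Cage h needs sum 8; hence R3C3 = 3.
The 3 cells of cage h must have sum 8, leaving R4C3 = 2.
Cage h needs sum 8; hence R4C4 = 3.
2 is placed in column 3, which forces R5C3 = 5.
Row 5 now contains 5, leaving R5C4 = 2.
2 is placed in column 4, leaving R3C4 = 5.
Cage e has sum 13; hence R3C5 = 1.
The 4 cells of cage g must have sum 11, leaving R4C2 = 1.
The 3 cells of cage d must have sum 9, so R4C5 = 4.
The 4 cells of cage g must have sum 11, which forces R5C1 = 1.
Cage g has sum 11, leaving R5C2 = 4.
Cage d has sum 9; hence R5C5 = 3.
Cage b needs sum 11; hence R3C1 = 4.
Column 2 now contains 4, leaving R3C2 = 2.
Row 4 already has 4, which forces R4C1 = 5.
5 is placed in column 1; hence R1C1 = 3.
The two cells of cage f must have sum 8; hence R1C2 = 5.
The two cells of cage a must have sum 5, leaving R2C1 = 2.
2 is placed in column 2, so R2C2 = 3.
Completed grid: 3 5 1 4 2 / 2 3 4 1 5 / 4 2 3 5 1 / 5 1 2 3 4 / 1 4 5 2 3.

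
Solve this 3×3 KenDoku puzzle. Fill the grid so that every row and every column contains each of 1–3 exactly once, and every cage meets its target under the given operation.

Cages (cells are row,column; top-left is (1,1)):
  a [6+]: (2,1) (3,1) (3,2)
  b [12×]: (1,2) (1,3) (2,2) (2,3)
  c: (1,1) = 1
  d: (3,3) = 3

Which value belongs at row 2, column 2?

Cage c is a single given cell, so (1,1) = 1.
D is a freebie; hence (3,3) = 3.
The 4 cells of cage b must have product 12, so (1,2) = 3.
3 is placed in column 3, leaving (1,3) = 2.
Cage a needs sum 6, leaving (2,1) = 3.
Cage b has product 12, which forces (2,2) = 2.
Cage b needs product 12, so (2,3) = 1.
Row 3 already has 3, so (3,1) = 2.
The 3 cells of cage a must have sum 6, so (3,2) = 1.
Completed grid: 1 3 2 / 3 2 1 / 2 1 3.

2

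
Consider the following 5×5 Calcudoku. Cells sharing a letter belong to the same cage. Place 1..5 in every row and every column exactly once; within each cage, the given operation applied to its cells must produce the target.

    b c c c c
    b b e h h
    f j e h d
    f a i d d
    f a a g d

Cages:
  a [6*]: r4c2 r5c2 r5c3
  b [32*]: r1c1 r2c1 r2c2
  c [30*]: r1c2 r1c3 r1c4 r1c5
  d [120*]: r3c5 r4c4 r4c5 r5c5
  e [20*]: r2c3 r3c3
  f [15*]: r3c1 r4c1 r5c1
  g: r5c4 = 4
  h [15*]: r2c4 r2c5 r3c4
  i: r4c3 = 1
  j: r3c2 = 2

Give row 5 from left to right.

3 1 2 4 5

The 3 cells of cage b must have product 32; hence r1c1 = 4.
The 3 cells of cage b must have product 32; hence r2c1 = 2.
The 3 cells of cage b must have product 32, so r2c2 = 4.
Row 2 now contains 4, so r2c3 = 5.
Cage j is a single given cell, so r3c2 = 2.
Column 3 already has 5; hence r3c3 = 4.
Cage i is given; hence r4c3 = 1.
Cage g is a single given cell; hence r5c4 = 4.
The 3 cells of cage h must have product 15, so r3c4 = 5.
5 is placed in row 3; hence r3c5 = 3.
Row 4 now contains 1, so r4c2 = 3.
Row 4 now contains 3, which forces r4c4 = 2.
Cage d needs product 120, so r4c5 = 4.
Cage a has product 6, so r5c2 = 1.
The 3 cells of cage a must have product 6; hence r5c3 = 2.
2 is placed in row 5, so r5c5 = 5.
Column 2 now contains 1, leaving r1c2 = 5.
Column 3 already has 2; hence r1c3 = 3.
Cage c needs product 30, leaving r1c4 = 1.
Cage c has product 30, so r1c5 = 2.
The 3 cells of cage h must have product 15; hence r2c4 = 3.
3 is placed in column 5, so r2c5 = 1.
Row 3 already has 3, so r3c1 = 1.
Row 4 now contains 3, which forces r4c1 = 5.
5 is placed in row 5, leaving r5c1 = 3.
The full grid is 4 5 3 1 2 / 2 4 5 3 1 / 1 2 4 5 3 / 5 3 1 2 4 / 3 1 2 4 5.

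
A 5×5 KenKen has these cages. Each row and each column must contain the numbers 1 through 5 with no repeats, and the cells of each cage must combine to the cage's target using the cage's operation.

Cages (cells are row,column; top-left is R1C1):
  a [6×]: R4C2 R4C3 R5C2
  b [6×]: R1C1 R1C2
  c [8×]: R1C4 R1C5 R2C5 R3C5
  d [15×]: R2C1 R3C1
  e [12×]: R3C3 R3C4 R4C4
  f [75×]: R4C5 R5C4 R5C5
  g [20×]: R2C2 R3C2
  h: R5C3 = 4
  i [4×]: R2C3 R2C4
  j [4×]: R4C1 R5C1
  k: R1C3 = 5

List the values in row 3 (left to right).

Cage k is given, leaving R1C3 = 5.
Cage c needs product 8, leaving R1C4 = 1.
1 is placed in column 4, which forces R2C4 = 4.
Column 4 already has 4, so R3C4 = 3.
Column 4 already has 3; hence R4C4 = 2.
The 3 cells of cage f must have product 75; hence R4C5 = 5.
Cage h is a single given cell, leaving R5C3 = 4.
The 3 cells of cage f must have product 75, so R5C4 = 5.
Cage f needs product 75, leaving R5C5 = 3.
Cage d needs two cells with product 15, which forces R2C1 = 3.
4 is placed in row 2; hence R2C2 = 5.
4 is placed in row 2, leaving R2C3 = 1.
Row 2 already has 1, which forces R2C5 = 2.
Row 3 now contains 3, leaving R3C1 = 5.
Cage g's pair has product 20; hence R3C2 = 4.
The 3 cells of cage e must have product 12; hence R3C3 = 2.
Row 3 now contains 4, which forces R3C5 = 1.
Cage j needs two cells with product 4, which forces R4C1 = 4.
Column 3 now contains 1, which forces R4C3 = 3.
Row 5 already has 4; hence R5C1 = 1.
The 3 cells of cage a must have product 6; hence R5C2 = 2.
Column 1 already has 3, leaving R1C1 = 2.
Column 2 now contains 2; hence R1C2 = 3.
2 is placed in column 5, leaving R1C5 = 4.
Row 4 now contains 3; hence R4C2 = 1.
Filled in: 2 3 5 1 4 / 3 5 1 4 2 / 5 4 2 3 1 / 4 1 3 2 5 / 1 2 4 5 3.

5 4 2 3 1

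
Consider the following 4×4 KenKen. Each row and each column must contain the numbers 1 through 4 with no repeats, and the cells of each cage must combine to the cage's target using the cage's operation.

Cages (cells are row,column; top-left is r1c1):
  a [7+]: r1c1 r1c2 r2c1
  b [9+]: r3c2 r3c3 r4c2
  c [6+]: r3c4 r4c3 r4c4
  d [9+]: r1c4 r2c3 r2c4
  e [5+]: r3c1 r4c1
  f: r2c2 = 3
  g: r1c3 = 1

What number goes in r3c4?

2

Cage g is given, leaving r1c3 = 1.
Cage f is given, leaving r2c2 = 3.
Column 2 needs a 1, and only r3c2 is open for it.
Cage b has sum 9, leaving r3c3 = 4.
The 3 cells of cage b must have sum 9, leaving r4c2 = 4.
Cage c needs sum 6, so r4c4 = 1.
Column 2 now contains 4, which forces r1c2 = 2.
Cage d needs sum 9, leaving r1c4 = 3.
Column 3 already has 4, leaving r2c3 = 2.
Cage d has sum 9, which forces r2c4 = 4.
Column 4 already has 3; hence r3c4 = 2.
2 is placed in column 3, so r4c3 = 3.
Row 1 now contains 3, which forces r1c1 = 4.
Row 2 already has 2, leaving r2c1 = 1.
Row 3 now contains 2; hence r3c1 = 3.
Row 4 now contains 3, which forces r4c1 = 2.
Completed grid: 4 2 1 3 / 1 3 2 4 / 3 1 4 2 / 2 4 3 1.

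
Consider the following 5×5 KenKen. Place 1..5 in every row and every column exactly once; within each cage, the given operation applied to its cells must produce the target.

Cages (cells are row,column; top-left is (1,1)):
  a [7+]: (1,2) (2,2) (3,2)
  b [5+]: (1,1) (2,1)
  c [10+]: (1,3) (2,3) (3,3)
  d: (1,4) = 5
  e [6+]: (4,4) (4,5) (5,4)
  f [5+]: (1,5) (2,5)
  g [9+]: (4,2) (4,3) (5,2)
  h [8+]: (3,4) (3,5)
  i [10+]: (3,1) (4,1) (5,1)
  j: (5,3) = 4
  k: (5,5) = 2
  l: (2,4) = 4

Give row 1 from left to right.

Cage d is given; hence (1,4) = 5.
L is a freebie, leaving (2,4) = 4.
5 is placed in column 4, leaving (3,4) = 3.
Row 3 already has 3; hence (3,5) = 5.
Cage j is given, leaving (5,3) = 4.
K is a freebie, leaving (5,5) = 2.
Cage c needs sum 10, leaving (1,3) = 3.
Cage f's pair has sum 5, leaving (1,5) = 4.
Cage c has sum 10; hence (2,3) = 5.
Cage f needs two cells with sum 5; hence (2,5) = 1.
The 3 cells of cage c must have sum 10, which forces (3,3) = 2.
Column 3 now contains 2, so (4,3) = 1.
The 3 cells of cage e must have sum 6, which forces (4,4) = 2.
Cage e has sum 6, leaving (4,5) = 3.
2 is placed in row 5, leaving (5,4) = 1.
Row 1 already has 4, leaving (1,1) = 2.
Cage a needs sum 7, which forces (1,2) = 1.
Cage b needs two cells with sum 5; hence (2,1) = 3.
Row 2 already has 1, which forces (2,2) = 2.
The 3 cells of cage i must have sum 10, so (3,1) = 1.
Cage a has sum 7, so (3,2) = 4.
The 3 cells of cage i must have sum 10; hence (4,1) = 4.
Cage g needs sum 9, leaving (4,2) = 5.
Cage i needs sum 10, leaving (5,1) = 5.
Cage g has sum 9; hence (5,2) = 3.
The full grid is 2 1 3 5 4 / 3 2 5 4 1 / 1 4 2 3 5 / 4 5 1 2 3 / 5 3 4 1 2.

2 1 3 5 4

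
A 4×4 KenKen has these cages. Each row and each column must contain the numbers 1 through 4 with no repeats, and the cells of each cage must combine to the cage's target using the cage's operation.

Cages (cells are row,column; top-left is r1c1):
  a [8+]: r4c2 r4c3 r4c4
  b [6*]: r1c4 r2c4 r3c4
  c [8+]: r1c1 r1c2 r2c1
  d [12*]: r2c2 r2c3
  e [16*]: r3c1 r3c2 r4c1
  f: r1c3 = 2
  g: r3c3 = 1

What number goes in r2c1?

Cage f is given; hence r1c3 = 2.
Cage g is given; hence r3c3 = 1.
Row 3 already has 1, leaving r3c1 = 4.
Cage e needs product 16, so r3c2 = 2.
Row 3 already has 2, which forces r3c4 = 3.
Cage e has product 16, which forces r4c1 = 2.
Cage c needs sum 8, leaving r1c2 = 4.
3 is placed in column 4, leaving r1c4 = 1.
4 is placed in column 2, leaving r2c2 = 3.
Row 2 now contains 3, which forces r2c3 = 4.
The 3 cells of cage b must have product 6, so r2c4 = 2.
Column 2 now contains 3, so r4c2 = 1.
Column 3 now contains 4, so r4c3 = 3.
1 is placed in column 4, leaving r4c4 = 4.
Row 1 now contains 1, leaving r1c1 = 3.
Row 2 now contains 3; hence r2c1 = 1.
The full grid is 3 4 2 1 / 1 3 4 2 / 4 2 1 3 / 2 1 3 4.

1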